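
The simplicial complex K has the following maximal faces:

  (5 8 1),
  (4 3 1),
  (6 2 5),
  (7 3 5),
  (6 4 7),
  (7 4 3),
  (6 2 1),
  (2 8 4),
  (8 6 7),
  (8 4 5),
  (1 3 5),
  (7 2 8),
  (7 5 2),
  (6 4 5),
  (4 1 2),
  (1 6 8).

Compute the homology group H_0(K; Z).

K has 8 vertices, 24 edges, 16 triangles.
rank ∂_0 = 0, rank ∂_1 = 7 ⇒ b_0 = 8 − 0 − 7 = 1; all invariant factors of ∂_1 are 1 so no torsion. So H_0 = Z.

H_0 ≅ Z.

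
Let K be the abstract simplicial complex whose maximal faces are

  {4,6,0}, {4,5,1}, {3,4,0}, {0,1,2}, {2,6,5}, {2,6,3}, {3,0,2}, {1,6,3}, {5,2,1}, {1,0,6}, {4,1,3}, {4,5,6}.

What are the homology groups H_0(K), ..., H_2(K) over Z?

Take the total order 0 < 1 < 2 < 3 < 4 < 5 < 6 on the vertex set. Then K (dimension 2) consists of the simplices:

  0-simplices (7): [0], [1], [2], [3], [4], [5], [6]
  1-simplices (18): [0,1], [0,2], [0,3], [0,4], [0,6], [1,2], [1,3], [1,4], [1,5], [1,6], [2,3], [2,5], [2,6], [3,4], [3,6], [4,5], [4,6], [5,6]
  2-simplices (12): [0,1,2], [0,1,6], [0,2,3], [0,3,4], [0,4,6], [1,2,5], [1,3,4], [1,3,6], [1,4,5], [2,3,6], [2,5,6], [4,5,6]

Hence C_0 ≅ Z^7, C_1 ≅ Z^18, C_2 ≅ Z^12.

The boundary map ∂_1: C_1 → C_0 sends each edge [p,q] (with p < q) to q − p.
The resulting 7×18 matrix has rank 6, and its Smith normal form has invariant factors (1,1,1,1,1,1).

The boundary map ∂_2: C_2 → C_1 maps a triangle to the signed sum of its edges. For instance
  ∂[1,2,5] = [2,5] − [1,5] + [1,2],
  ∂[0,1,6] = [1,6] − [0,6] + [0,1].
The resulting 18×12 matrix has rank 12, and its Smith normal form has invariant factors (1,1,1,1,1,1,1,1,1,1,1,2).

Now H_k = ker ∂_k / im ∂_{k+1}, so:

  H_0: rank C_0 − rank ∂_1 = 7 − 6 = 1, and the invariant factors of ∂_1 are all 1, so H_0 ≅ Z.
  H_1: rank ker ∂_1 − rank ∂_2 = (18 − 6) − 12 = 0, and ∂_2 has invariant factor 2 > 1, so H_1 ≅ Z_2.
  H_2: rank ker ∂_2 − rank ∂_3 = (12 − 12) − 0 = 0, and there is no ∂_3, so H_2 ≅ 0.

H_0 ≅ Z,  H_1 ≅ Z_2,  H_2 = 0.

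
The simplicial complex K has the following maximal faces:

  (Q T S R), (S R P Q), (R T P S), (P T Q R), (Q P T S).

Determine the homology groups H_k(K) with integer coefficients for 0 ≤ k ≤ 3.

Order the vertices as P < Q < R < S < T. Listing each simplex with vertices in this order, K has dimension 3 with simplices:

  0-simplices (5): P, Q, R, S, T
  1-simplices (10): PQ, PR, PS, PT, QR, QS, QT, RS, RT, ST
  2-simplices (10): PQR, PQS, PQT, PRS, PRT, PST, QRS, QRT, QST, RST
  3-simplices (5): PQRS, PQRT, PQST, PRST, QRST

Hence C_0 ≅ Z^5, C_1 ≅ Z^10, C_2 ≅ Z^10, C_3 ≅ Z^5.

The boundary map ∂_1: C_1 → C_0 is given by ∂[p,q] = [q] − [p].
As a 5×10 matrix over Z this has rank 4, with invariant factors (1,1,1,1).

Boundary ∂_2: C_2 → C_1 sends each 2-simplex [p,q,r] to [q,r] − [p,r] + [p,q]. For instance
  ∂QRS = RS − QS + QR,
  ∂RST = ST − RT + RS.
The resulting 10×10 matrix has rank 6, and its Smith normal form has invariant factors (1,1,1,1,1,1).

∂_3: C_3 → C_2 sends each 3-simplex σ to the alternating sum Σ_i (−1)^i (σ with its i-th vertex removed). For instance
  ∂PQRT = QRT − PRT + PQT − PQR,
  ∂PQRS = QRS − PRS + PQS − PQR.
The 10×5 boundary matrix has rank 4 and Smith normal form diag(1,1,1,1).

Reading off H_k = ker ∂_k / im ∂_{k+1}:

  H_0: rank C_0 − rank ∂_1 = 5 − 4 = 1, and the invariant factors of ∂_1 are all 1, so H_0 = Z.
  H_1: rank ker ∂_1 − rank ∂_2 = (10 − 4) − 6 = 0, and the invariant factors of ∂_2 are all 1, so H_1 = 0.
  H_2: rank ker ∂_2 − rank ∂_3 = (10 − 6) − 4 = 0, and the invariant factors of ∂_3 are all 1, so H_2 = 0.
  H_3: rank ker ∂_3 − rank ∂_4 = (5 − 4) − 0 = 1, and there is no ∂_4, so H_3 = Z.

H_0 ≅ Z,  H_1 = 0,  H_2 = 0,  H_3 ≅ Z.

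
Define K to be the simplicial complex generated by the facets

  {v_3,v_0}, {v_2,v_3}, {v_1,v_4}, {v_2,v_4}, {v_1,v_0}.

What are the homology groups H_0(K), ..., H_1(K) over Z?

Take the total order v_0 < v_1 < v_2 < v_3 < v_4 on the vertex set. Then K (dimension 1) consists of the simplices:

  0-simplices (5): [v_0], [v_1], [v_2], [v_3], [v_4]
  1-simplices (5): [v_0,v_1], [v_0,v_3], [v_1,v_4], [v_2,v_3], [v_2,v_4]

so the chain groups are C_0 ≅ Z^5, C_1 ≅ Z^5.

∂_1: C_1 → C_0 sends each edge [p,q] (with p < q) to q − p. For instance
  ∂[v_2,v_3] = [v_3] − [v_2].
As a 5×5 matrix over Z this has rank 4, with invariant factors (1,1,1,1).

Computing H_k = (kernel of ∂_k) / (image of ∂_{k+1}):

  H_0: rank C_0 − rank ∂_1 = 5 − 4 = 1, and the invariant factors of ∂_1 are all 1, so H_0 ≅ Z.
  H_1: rank ker ∂_1 − rank ∂_2 = (5 − 4) − 0 = 1, and there is no ∂_2, so H_1 ≅ Z.

H_0 ≅ Z,  H_1 ≅ Z.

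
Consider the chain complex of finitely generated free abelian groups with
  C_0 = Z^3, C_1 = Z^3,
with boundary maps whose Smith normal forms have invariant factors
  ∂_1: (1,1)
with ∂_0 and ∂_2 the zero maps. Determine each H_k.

H_0: b_0 = 3 − 0 − 2 = 1; torsion from ∂_1 factors > 1: none. So H_0 = Z.
H_1: b_1 = 3 − 2 − 0 = 1; torsion from ∂_2 factors > 1: none. So H_1 = Z.

H_0 = Z,  H_1 = Z.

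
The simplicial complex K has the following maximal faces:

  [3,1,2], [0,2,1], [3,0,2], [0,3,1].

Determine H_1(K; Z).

We work with the vertex ordering 0 < 1 < 2 < 3. The simplices of K, each written with vertices in increasing order, are:

  0-simplices (4): [0], [1], [2], [3]
  1-simplices (6): [0,1], [0,2], [0,3], [1,2], [1,3], [2,3]
  2-simplices (4): [0,1,2], [0,1,3], [0,2,3], [1,2,3]

so the chain groups are C_0 ≅ Z^4, C_1 ≅ Z^6, C_2 ≅ Z^4.

Boundary ∂_1: C_1 → C_0 sends each edge [p,q] (with p < q) to q − p.
This gives a 4×6 integer matrix of rank 3; reducing to Smith normal form yields diagonal entries (1,1,1).

The boundary map ∂_2: C_2 → C_1 maps a triangle to the signed sum of its edges. For instance
  ∂[0,1,3] = [1,3] − [0,3] + [0,1],
  ∂[1,2,3] = [2,3] − [1,3] + [1,2].
This gives a 6×4 integer matrix of rank 3; reducing to Smith normal form yields diagonal entries (1,1,1).

Computing H_k = (kernel of ∂_k) / (image of ∂_{k+1}):

  H_1: rank ker ∂_1 − rank ∂_2 = (6 − 3) − 3 = 0, and the invariant factors of ∂_2 are all 1, so H_1 ≅ 0.

H_1 = 0.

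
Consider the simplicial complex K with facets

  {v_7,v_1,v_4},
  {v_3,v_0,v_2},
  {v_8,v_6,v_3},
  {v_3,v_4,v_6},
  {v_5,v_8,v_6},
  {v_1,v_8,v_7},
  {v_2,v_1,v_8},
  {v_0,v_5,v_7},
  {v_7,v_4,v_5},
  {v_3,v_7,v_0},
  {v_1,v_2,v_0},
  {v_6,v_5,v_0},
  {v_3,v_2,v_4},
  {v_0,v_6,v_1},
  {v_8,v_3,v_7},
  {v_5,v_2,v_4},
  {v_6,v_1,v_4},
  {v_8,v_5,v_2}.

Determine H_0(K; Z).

H_0 = Z.

Order the vertices as v_0 < v_1 < v_2 < v_3 < v_4 < v_5 < v_6 < v_7 < v_8. Listing each simplex with vertices in this order, K has dimension 2 with simplices:

  0-simplices (9): [v_0], [v_1], [v_2], [v_3], [v_4], [v_5], [v_6], [v_7], [v_8]
  1-simplices (27): (27 of them)
  2-simplices (18): (18 of them)

giving chain groups C_0 ≅ Z^9, C_1 ≅ Z^27, C_2 ≅ Z^18.

The boundary map ∂_1: C_1 → C_0 is given by ∂[p,q] = [q] − [p]. For instance
  ∂[v_1,v_6] = [v_6] − [v_1].
The 9×27 boundary matrix has rank 8 and Smith normal form diag(1,1,1,1,1,1,1,1).

The boundary map ∂_2: C_2 → C_1 maps a triangle to the signed sum of its edges. For instance
  ∂[v_0,v_5,v_6] = [v_5,v_6] − [v_0,v_6] + [v_0,v_5],
  ∂[v_0,v_3,v_7] = [v_3,v_7] − [v_0,v_7] + [v_0,v_3].
The 27×18 boundary matrix has rank 17 and Smith normal form diag(1,1,1,1,1,1,1,1,1,1,1,1,1,1,1,1,1).

Computing H_k = (kernel of ∂_k) / (image of ∂_{k+1}):

  H_0: rank C_0 − rank ∂_1 = 9 − 8 = 1, and the invariant factors of ∂_1 are all 1, so H_0 = Z.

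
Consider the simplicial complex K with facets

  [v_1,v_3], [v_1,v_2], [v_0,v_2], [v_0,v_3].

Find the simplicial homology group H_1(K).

H_1 ≅ Z.

We work with the vertex ordering v_0 < v_1 < v_2 < v_3. The simplices of K, each written with vertices in increasing order, are:

  0-simplices (4): [v_0], [v_1], [v_2], [v_3]
  1-simplices (4): [v_0,v_2], [v_0,v_3], [v_1,v_2], [v_1,v_3]

giving chain groups C_0 ≅ Z^4, C_1 ≅ Z^4.

The boundary map ∂_1: C_1 → C_0 is given by ∂[p,q] = [q] − [p]. For instance
  ∂[v_1,v_2] = [v_2] − [v_1].
This gives a 4×4 integer matrix of rank 3; reducing to Smith normal form yields diagonal entries (1,1,1).

Computing H_k = (kernel of ∂_k) / (image of ∂_{k+1}):

  H_1: rank ker ∂_1 − rank ∂_2 = (4 − 3) − 0 = 1, and there is no ∂_2, so H_1 ≅ Z.

(K is a triangulation of the circle S^1.)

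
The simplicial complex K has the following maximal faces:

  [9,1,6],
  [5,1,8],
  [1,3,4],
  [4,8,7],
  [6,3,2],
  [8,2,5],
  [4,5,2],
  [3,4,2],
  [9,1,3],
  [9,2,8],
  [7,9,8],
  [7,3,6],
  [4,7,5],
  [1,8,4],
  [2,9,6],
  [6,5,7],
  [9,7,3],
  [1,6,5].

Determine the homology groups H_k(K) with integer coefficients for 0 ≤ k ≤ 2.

H_0 ≅ Z,  H_1 ≅ Z ⊕ Z/2,  H_2 = 0.

Fix the vertex order 1 < 2 < 3 < 4 < 5 < 6 < 7 < 8 < 9 and write every simplex with vertices in increasing order. Then dim K = 2 and the simplices of K are:

  0-simplices (9): [1], [2], [3], [4], [5], [6], [7], [8], [9]
  1-simplices (27): (27 of them)
  2-simplices (18): [1,3,4], [1,3,9], [1,4,8], [1,5,6], [1,5,8], [1,6,9], [2,3,4], [2,3,6], [2,4,5], [2,5,8], [2,6,9], [2,8,9], [3,6,7], [3,7,9], [4,5,7], [4,7,8], [5,6,7], [7,8,9]

giving chain groups C_0 ≅ Z^9, C_1 ≅ Z^27, C_2 ≅ Z^18.

Boundary ∂_1: C_1 → C_0 is given by ∂[p,q] = [q] − [p].
This gives a 9×27 integer matrix of rank 8; reducing to Smith normal form yields diagonal entries (1,1,1,1,1,1,1,1).

The boundary map ∂_2: C_2 → C_1 acts by ∂[p,q,r] = [q,r] − [p,r] + [p,q]. For instance
  ∂[2,5,8] = [5,8] − [2,8] + [2,5],
  ∂[4,7,8] = [7,8] − [4,8] + [4,7].
The resulting 27×18 matrix has rank 18, and its Smith normal form has invariant factors (1,1,1,1,1,1,1,1,1,1,1,1,1,1,1,1,1,2).

Computing H_k = (kernel of ∂_k) / (image of ∂_{k+1}):

  H_0: rank C_0 − rank ∂_1 = 9 − 8 = 1, and the invariant factors of ∂_1 are all 1, so H_0 ≅ Z.
  H_1: rank ker ∂_1 − rank ∂_2 = (27 − 8) − 18 = 1, and ∂_2 has invariant factor 2 > 1, so H_1 ≅ Z ⊕ Z/2.
  H_2: rank ker ∂_2 − rank ∂_3 = (18 − 18) − 0 = 0, and there is no ∂_3, so H_2 ≅ 0.

As a check, the Euler characteristic is 9 − 27 + 18 = 0, which agrees with 1 − 1 + 0 = 0.
(K is a triangulation of the Klein bottle.)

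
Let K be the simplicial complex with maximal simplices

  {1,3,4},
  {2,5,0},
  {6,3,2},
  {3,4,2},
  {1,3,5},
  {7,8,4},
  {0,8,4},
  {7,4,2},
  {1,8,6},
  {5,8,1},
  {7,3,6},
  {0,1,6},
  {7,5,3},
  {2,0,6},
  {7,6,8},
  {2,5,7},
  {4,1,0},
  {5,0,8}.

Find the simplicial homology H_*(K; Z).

H_0 ≅ Z,  H_1 ≅ Z ⊕ Z/2,  H_2 = 0.

Fix the vertex order 0 < 1 < 2 < 3 < 4 < 5 < 6 < 7 < 8 and write every simplex with vertices in increasing order. Then dim K = 2 and the simplices of K are:

  0-simplices (9): [0], [1], [2], [3], [4], [5], [6], [7], [8]
  1-simplices (27): (27 of them)
  2-simplices (18): [0,1,4], [0,1,6], [0,2,5], [0,2,6], [0,4,8], [0,5,8], [1,3,4], [1,3,5], [1,5,8], [1,6,8], [2,3,4], [2,3,6], [2,4,7], [2,5,7], [3,5,7], [3,6,7], [4,7,8], [6,7,8]

giving chain groups C_0 ≅ Z^9, C_1 ≅ Z^27, C_2 ≅ Z^18.

∂_1: C_1 → C_0 maps an edge to its endpoints' difference, ∂[p,q] = q − p. For instance
  ∂[0,1] = [1] − [0].
The 9×27 boundary matrix has rank 8 and Smith normal form diag(1,1,1,1,1,1,1,1).

Boundary ∂_2: C_2 → C_1 sends each 2-simplex [p,q,r] to [q,r] − [p,r] + [p,q]. For instance
  ∂[3,5,7] = [5,7] − [3,7] + [3,5],
  ∂[0,1,6] = [1,6] − [0,6] + [0,1].
This gives a 27×18 integer matrix of rank 18; reducing to Smith normal form yields diagonal entries (1,1,1,1,1,1,1,1,1,1,1,1,1,1,1,1,1,2).

Computing H_k = (kernel of ∂_k) / (image of ∂_{k+1}):

  H_0: rank C_0 − rank ∂_1 = 9 − 8 = 1, and the invariant factors of ∂_1 are all 1, so H_0 = Z.
  H_1: rank ker ∂_1 − rank ∂_2 = (27 − 8) − 18 = 1, and ∂_2 has invariant factor 2 > 1, so H_1 = Z ⊕ Z/2.
  H_2: rank ker ∂_2 − rank ∂_3 = (18 − 18) − 0 = 0, and there is no ∂_3, so H_2 = 0.

As a check, the Euler characteristic is 9 − 27 + 18 = 0, which agrees with 1 − 1 + 0 = 0.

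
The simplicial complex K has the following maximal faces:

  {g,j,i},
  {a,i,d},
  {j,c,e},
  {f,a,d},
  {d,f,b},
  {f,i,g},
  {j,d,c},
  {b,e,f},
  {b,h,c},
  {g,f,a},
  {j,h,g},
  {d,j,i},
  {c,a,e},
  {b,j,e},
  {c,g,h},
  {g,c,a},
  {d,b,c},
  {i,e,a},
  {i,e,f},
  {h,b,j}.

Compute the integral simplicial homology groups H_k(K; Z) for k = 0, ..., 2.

Take the total order a < b < c < d < e < f < g < h < i < j on the vertex set. Then K (dimension 2) consists of the simplices:

  0-simplices (10): a, b, c, d, e, f, g, h, i, j
  1-simplices (30): ac, ad, ae, af, ag, ai, bc, bd, be, bf, bh, bj, cd, ce, cg, ch, cj, df, di, dj, ef, ei, ej, fg, fi, gh, gi, gj, hj, ij
  2-simplices (20): ace, acg, adf, adi, aei, afg, bcd, bch, bdf, bef, bej, bhj, cdj, cej, cgh, dij, efi, fgi, ghj, gij

so the chain groups are C_0 ≅ Z^10, C_1 ≅ Z^30, C_2 ≅ Z^20.

Boundary ∂_1: C_1 → C_0 maps an edge to its endpoints' difference, ∂[p,q] = q − p.
The resulting 10×30 matrix has rank 9, and its Smith normal form has invariant factors (1,1,1,1,1,1,1,1,1).

∂_2: C_2 → C_1 sends each 2-simplex [p,q,r] to [q,r] − [p,r] + [p,q]. For instance
  ∂ghj = hj − gj + gh,
  ∂bej = ej − bj + be.
The resulting 30×20 matrix has rank 20, and its Smith normal form has invariant factors (1,1,1,1,1,1,1,1,1,1,1,1,1,1,1,1,1,1,1,2).

Now H_k = ker ∂_k / im ∂_{k+1}, so:

  H_0: rank C_0 − rank ∂_1 = 10 − 9 = 1, and the invariant factors of ∂_1 are all 1, so H_0 ≅ Z.
  H_1: rank ker ∂_1 − rank ∂_2 = (30 − 9) − 20 = 1, and ∂_2 has invariant factor 2 > 1, so H_1 ≅ Z ⊕ Z_2.
  H_2: rank ker ∂_2 − rank ∂_3 = (20 − 20) − 0 = 0, and there is no ∂_3, so H_2 ≅ 0.

(K is a triangulation of the Klein bottle.)

H_0 = Z,  H_1 = Z ⊕ Z_2,  H_2 = 0.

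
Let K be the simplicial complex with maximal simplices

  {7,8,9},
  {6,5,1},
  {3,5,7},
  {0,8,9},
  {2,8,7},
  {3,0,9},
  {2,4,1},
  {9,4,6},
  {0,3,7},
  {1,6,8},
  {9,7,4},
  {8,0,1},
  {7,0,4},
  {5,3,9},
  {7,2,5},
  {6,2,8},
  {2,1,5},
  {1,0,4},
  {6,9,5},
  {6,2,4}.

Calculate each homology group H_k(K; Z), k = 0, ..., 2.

Order the vertices as 0 < 1 < 2 < 3 < 4 < 5 < 6 < 7 < 8 < 9. Listing each simplex with vertices in this order, K has dimension 2 with simplices:

  0-simplices (10): [0], [1], [2], [3], [4], [5], [6], [7], [8], [9]
  1-simplices (30): (30 of them)
  2-simplices (20): (20 of them)

Hence C_0 ≅ Z^10, C_1 ≅ Z^30, C_2 ≅ Z^20.

The boundary map ∂_1: C_1 → C_0 maps an edge to its endpoints' difference, ∂[p,q] = q − p. For instance
  ∂[1,5] = [5] − [1].
The resulting 10×30 matrix has rank 9, and its Smith normal form has invariant factors (1,1,1,1,1,1,1,1,1).

∂_2: C_2 → C_1 sends each 2-simplex [p,q,r] to [q,r] − [p,r] + [p,q]. For instance
  ∂[1,5,6] = [5,6] − [1,6] + [1,5],
  ∂[2,6,8] = [6,8] − [2,8] + [2,6].
This gives a 30×20 integer matrix of rank 20; reducing to Smith normal form yields diagonal entries (1,1,1,1,1,1,1,1,1,1,1,1,1,1,1,1,1,1,1,2).

Now H_k = ker ∂_k / im ∂_{k+1}, so:

  H_0: rank C_0 − rank ∂_1 = 10 − 9 = 1, and the invariant factors of ∂_1 are all 1, so H_0 ≅ Z.
  H_1: rank ker ∂_1 − rank ∂_2 = (30 − 9) − 20 = 1, and ∂_2 has invariant factor 2 > 1, so H_1 ≅ Z ⊕ Z/2.
  H_2: rank ker ∂_2 − rank ∂_3 = (20 − 20) − 0 = 0, and there is no ∂_3, so H_2 ≅ 0.

H_0 = Z,  H_1 = Z ⊕ Z/2,  H_2 = 0.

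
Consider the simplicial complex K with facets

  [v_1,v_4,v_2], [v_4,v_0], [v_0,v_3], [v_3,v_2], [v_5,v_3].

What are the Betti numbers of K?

Take the total order v_0 < v_1 < v_2 < v_3 < v_4 < v_5 on the vertex set. Then K (dimension 2) consists of the simplices:

  0-simplices (6): [v_0], [v_1], [v_2], [v_3], [v_4], [v_5]
  1-simplices (7): [v_0,v_3], [v_0,v_4], [v_1,v_2], [v_1,v_4], [v_2,v_3], [v_2,v_4], [v_3,v_5]
  2-simplices (1): [v_1,v_2,v_4]

so the chain groups are C_0 ≅ Z^6, C_1 ≅ Z^7, C_2 ≅ Z^1.

∂_1: C_1 → C_0 sends each edge [p,q] (with p < q) to q − p. For instance
  ∂[v_2,v_4] = [v_4] − [v_2].
The 6×7 boundary matrix has rank 5 and Smith normal form diag(1,1,1,1,1).

∂_2: C_2 → C_1 maps a triangle to the signed sum of its edges. For instance
  ∂[v_1,v_2,v_4] = [v_2,v_4] − [v_1,v_4] + [v_1,v_2].
This gives a 7×1 integer matrix of rank 1; reducing to Smith normal form yields diagonal entries (1).

Computing H_k = (kernel of ∂_k) / (image of ∂_{k+1}):

  H_0: rank C_0 − rank ∂_1 = 6 − 5 = 1, and the invariant factors of ∂_1 are all 1, so H_0 = Z.
  H_1: rank ker ∂_1 − rank ∂_2 = (7 − 5) − 1 = 1, and the invariant factors of ∂_2 are all 1, so H_1 = Z.
  H_2: rank ker ∂_2 − rank ∂_3 = (1 − 1) − 0 = 0, and there is no ∂_3, so H_2 = 0.

As a check, the Euler characteristic is 6 − 7 + 1 = 0, which agrees with 1 − 1 + 0 = 0.

Hence the Betti numbers are b_0 = 1, b_1 = 1, b_2 = 0.

b_0 = 1, b_1 = 1, b_2 = 0.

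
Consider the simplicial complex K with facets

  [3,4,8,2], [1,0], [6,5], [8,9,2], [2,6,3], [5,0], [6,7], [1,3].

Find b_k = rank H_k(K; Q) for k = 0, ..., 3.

b_0 = 1, b_1 = 1, b_2 = 0, b_3 = 0.

Order the vertices as 0 < 1 < 2 < 3 < 4 < 5 < 6 < 7 < 8 < 9. Listing each simplex with vertices in this order, K has dimension 3 with simplices:

  0-simplices (10): [0], [1], [2], [3], [4], [5], [6], [7], [8], [9]
  1-simplices (15): [0,1], [0,5], [1,3], [2,3], [2,4], [2,6], [2,8], [2,9], [3,4], [3,6], [3,8], [4,8], [5,6], [6,7], [8,9]
  2-simplices (6): [2,3,4], [2,3,6], [2,3,8], [2,4,8], [2,8,9], [3,4,8]
  3-simplices (1): [2,3,4,8]

so the chain groups are C_0 ≅ Z^10, C_1 ≅ Z^15, C_2 ≅ Z^6, C_3 ≅ Z^1.

Boundary ∂_1: C_1 → C_0 maps an edge to its endpoints' difference, ∂[p,q] = q − p. For instance
  ∂[4,8] = [8] − [4].
The resulting 10×15 matrix has rank 9, and its Smith normal form has invariant factors (1,1,1,1,1,1,1,1,1).

The boundary map ∂_2: C_2 → C_1 acts by ∂[p,q,r] = [q,r] − [p,r] + [p,q]. For instance
  ∂[2,3,4] = [3,4] − [2,4] + [2,3],
  ∂[2,3,8] = [3,8] − [2,8] + [2,3].
The resulting 15×6 matrix has rank 5, and its Smith normal form has invariant factors (1,1,1,1,1).

Boundary ∂_3: C_3 → C_2 sends each 3-simplex σ to the alternating sum Σ_i (−1)^i (σ with its i-th vertex removed). For instance
  ∂[2,3,4,8] = [3,4,8] − [2,4,8] + [2,3,8] − [2,3,4].
The resulting 6×1 matrix has rank 1, and its Smith normal form has invariant factors (1).

From H_k ≅ ker(∂_k) / im(∂_{k+1}) we obtain:

  H_0: rank C_0 − rank ∂_1 = 10 − 9 = 1, and the invariant factors of ∂_1 are all 1, so H_0 ≅ Z.
  H_1: rank ker ∂_1 − rank ∂_2 = (15 − 9) − 5 = 1, and the invariant factors of ∂_2 are all 1, so H_1 ≅ Z.
  H_2: rank ker ∂_2 − rank ∂_3 = (6 − 5) − 1 = 0, and the invariant factors of ∂_3 are all 1, so H_2 ≅ 0.
  H_3: rank ker ∂_3 − rank ∂_4 = (1 − 1) − 0 = 0, and there is no ∂_4, so H_3 ≅ 0.

Hence the Betti numbers are b_0 = 1, b_1 = 1, b_2 = 0, b_3 = 0.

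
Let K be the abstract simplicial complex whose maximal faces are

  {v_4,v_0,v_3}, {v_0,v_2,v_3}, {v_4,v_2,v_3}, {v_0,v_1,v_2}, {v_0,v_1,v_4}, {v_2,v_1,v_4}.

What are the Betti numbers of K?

Fix the vertex order v_0 < v_1 < v_2 < v_3 < v_4 and write every simplex with vertices in increasing order. Then dim K = 2 and the simplices of K are:

  0-simplices (5): [v_0], [v_1], [v_2], [v_3], [v_4]
  1-simplices (9): [v_0,v_1], [v_0,v_2], [v_0,v_3], [v_0,v_4], [v_1,v_2], [v_1,v_4], [v_2,v_3], [v_2,v_4], [v_3,v_4]
  2-simplices (6): [v_0,v_1,v_2], [v_0,v_1,v_4], [v_0,v_2,v_3], [v_0,v_3,v_4], [v_1,v_2,v_4], [v_2,v_3,v_4]

Hence C_0 ≅ Z^5, C_1 ≅ Z^9, C_2 ≅ Z^6.

Boundary ∂_1: C_1 → C_0 maps an edge to its endpoints' difference, ∂[p,q] = q − p. For instance
  ∂[v_0,v_2] = [v_2] − [v_0].
The 5×9 boundary matrix has rank 4 and Smith normal form diag(1,1,1,1).

The boundary map ∂_2: C_2 → C_1 sends each 2-simplex [p,q,r] to [q,r] − [p,r] + [p,q]. For instance
  ∂[v_1,v_2,v_4] = [v_2,v_4] − [v_1,v_4] + [v_1,v_2],
  ∂[v_0,v_2,v_3] = [v_2,v_3] − [v_0,v_3] + [v_0,v_2].
As a 9×6 matrix over Z this has rank 5, with invariant factors (1,1,1,1,1).

Now H_k = ker ∂_k / im ∂_{k+1}, so:

  H_0: rank C_0 − rank ∂_1 = 5 − 4 = 1, and the invariant factors of ∂_1 are all 1, so H_0 = Z.
  H_1: rank ker ∂_1 − rank ∂_2 = (9 − 4) − 5 = 0, and the invariant factors of ∂_2 are all 1, so H_1 = 0.
  H_2: rank ker ∂_2 − rank ∂_3 = (6 − 5) − 0 = 1, and there is no ∂_3, so H_2 = Z.

Hence the Betti numbers are b_0 = 1, b_1 = 0, b_2 = 1.

b_0 = 1, b_1 = 0, b_2 = 1.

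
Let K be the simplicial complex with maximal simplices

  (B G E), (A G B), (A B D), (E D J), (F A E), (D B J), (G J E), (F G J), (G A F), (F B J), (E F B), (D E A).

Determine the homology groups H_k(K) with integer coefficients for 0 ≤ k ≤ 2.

Fix the vertex order A < B < D < E < F < G < J and write every simplex with vertices in increasing order. Then dim K = 2 and the simplices of K are:

  0-simplices (7): A, B, D, E, F, G, J
  1-simplices (18): AB, AD, AE, AF, AG, BD, BE, BF, BG, BJ, DE, DJ, EF, EG, EJ, FG, FJ, GJ
  2-simplices (12): ABD, ABG, ADE, AEF, AFG, BDJ, BEF, BEG, BFJ, DEJ, EGJ, FGJ

so the chain groups are C_0 ≅ Z^7, C_1 ≅ Z^18, C_2 ≅ Z^12.

Boundary ∂_1: C_1 → C_0 maps an edge to its endpoints' difference, ∂[p,q] = q − p. For instance
  ∂AB = B − A.
As a 7×18 matrix over Z this has rank 6, with invariant factors (1,1,1,1,1,1).

∂_2: C_2 → C_1 maps a triangle to the signed sum of its edges. For instance
  ∂BEG = EG − BG + BE,
  ∂BDJ = DJ − BJ + BD.
The 18×12 boundary matrix has rank 12 and Smith normal form diag(1,1,1,1,1,1,1,1,1,1,1,2).

From H_k ≅ ker(∂_k) / im(∂_{k+1}) we obtain:

  H_0: rank C_0 − rank ∂_1 = 7 − 6 = 1, and the invariant factors of ∂_1 are all 1, so H_0 ≅ Z.
  H_1: rank ker ∂_1 − rank ∂_2 = (18 − 6) − 12 = 0, and ∂_2 has invariant factor 2 > 1, so H_1 ≅ Z/2.
  H_2: rank ker ∂_2 − rank ∂_3 = (12 − 12) − 0 = 0, and there is no ∂_3, so H_2 ≅ 0.

H_0 ≅ Z,  H_1 ≅ Z/2,  H_2 = 0.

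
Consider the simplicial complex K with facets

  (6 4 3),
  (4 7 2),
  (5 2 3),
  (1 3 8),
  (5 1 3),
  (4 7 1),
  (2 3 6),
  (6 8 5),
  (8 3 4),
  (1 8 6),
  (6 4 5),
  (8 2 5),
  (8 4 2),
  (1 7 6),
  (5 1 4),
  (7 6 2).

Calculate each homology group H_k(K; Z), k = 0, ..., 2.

H_0 = Z,  H_1 = Z^2,  H_2 = Z.

Fix the vertex order 1 < 2 < 3 < 4 < 5 < 6 < 7 < 8 and write every simplex with vertices in increasing order. Then dim K = 2 and the simplices of K are:

  0-simplices (8): [1], [2], [3], [4], [5], [6], [7], [8]
  1-simplices (24): (24 of them)
  2-simplices (16): [1,3,5], [1,3,8], [1,4,5], [1,4,7], [1,6,7], [1,6,8], [2,3,5], [2,3,6], [2,4,7], [2,4,8], [2,5,8], [2,6,7], [3,4,6], [3,4,8], [4,5,6], [5,6,8]

giving chain groups C_0 ≅ Z^8, C_1 ≅ Z^24, C_2 ≅ Z^16.

∂_1: C_1 → C_0 maps an edge to its endpoints' difference, ∂[p,q] = q − p.
The 8×24 boundary matrix has rank 7 and Smith normal form diag(1,1,1,1,1,1,1).

The boundary map ∂_2: C_2 → C_1 maps a triangle to the signed sum of its edges. For instance
  ∂[3,4,8] = [4,8] − [3,8] + [3,4],
  ∂[2,3,6] = [3,6] − [2,6] + [2,3].
The 24×16 boundary matrix has rank 15 and Smith normal form diag(1,1,1,1,1,1,1,1,1,1,1,1,1,1,1).

Reading off H_k = ker ∂_k / im ∂_{k+1}:

  H_0: rank C_0 − rank ∂_1 = 8 − 7 = 1, and the invariant factors of ∂_1 are all 1, so H_0 ≅ Z.
  H_1: rank ker ∂_1 − rank ∂_2 = (24 − 7) − 15 = 2, and the invariant factors of ∂_2 are all 1, so H_1 ≅ Z^2.
  H_2: rank ker ∂_2 − rank ∂_3 = (16 − 15) − 0 = 1, and there is no ∂_3, so H_2 ≅ Z.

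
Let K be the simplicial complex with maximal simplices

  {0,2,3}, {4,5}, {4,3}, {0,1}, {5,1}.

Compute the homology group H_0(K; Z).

H_0 = Z.

We work with the vertex ordering 0 < 1 < 2 < 3 < 4 < 5. The simplices of K, each written with vertices in increasing order, are:

  0-simplices (6): [0], [1], [2], [3], [4], [5]
  1-simplices (7): [0,1], [0,2], [0,3], [1,5], [2,3], [3,4], [4,5]
  2-simplices (1): [0,2,3]

Hence C_0 ≅ Z^6, C_1 ≅ Z^7, C_2 ≅ Z^1.

The boundary map ∂_1: C_1 → C_0 is given by ∂[p,q] = [q] − [p]. For instance
  ∂[4,5] = [5] − [4].
As a 6×7 matrix over Z this has rank 5, with invariant factors (1,1,1,1,1).

∂_2: C_2 → C_1 sends each 2-simplex [p,q,r] to [q,r] − [p,r] + [p,q]. For instance
  ∂[0,2,3] = [2,3] − [0,3] + [0,2].
The resulting 7×1 matrix has rank 1, and its Smith normal form has invariant factors (1).

From H_k ≅ ker(∂_k) / im(∂_{k+1}) we obtain:

  H_0: rank C_0 − rank ∂_1 = 6 − 5 = 1, and the invariant factors of ∂_1 are all 1, so H_0 ≅ Z.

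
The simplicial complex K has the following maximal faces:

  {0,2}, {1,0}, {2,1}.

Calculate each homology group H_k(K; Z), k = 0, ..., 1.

We work with the vertex ordering 0 < 1 < 2. The simplices of K, each written with vertices in increasing order, are:

  0-simplices (3): [0], [1], [2]
  1-simplices (3): [0,1], [0,2], [1,2]

so the chain groups are C_0 ≅ Z^3, C_1 ≅ Z^3.

Boundary ∂_1: C_1 → C_0 maps an edge to its endpoints' difference, ∂[p,q] = q − p. For instance
  ∂[1,2] = [2] − [1].
The 3×3 boundary matrix has rank 2 and Smith normal form diag(1,1).

Reading off H_k = ker ∂_k / im ∂_{k+1}:

  H_0: rank C_0 − rank ∂_1 = 3 − 2 = 1, and the invariant factors of ∂_1 are all 1, so H_0 = Z.
  H_1: rank ker ∂_1 − rank ∂_2 = (3 − 2) − 0 = 1, and there is no ∂_2, so H_1 = Z.

H_0 ≅ Z,  H_1 ≅ Z.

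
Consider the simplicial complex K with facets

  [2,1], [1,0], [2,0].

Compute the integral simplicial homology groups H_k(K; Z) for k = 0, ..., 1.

H_0 ≅ Z,  H_1 ≅ Z.

We work with the vertex ordering 0 < 1 < 2. The simplices of K, each written with vertices in increasing order, are:

  0-simplices (3): [0], [1], [2]
  1-simplices (3): [0,1], [0,2], [1,2]

giving chain groups C_0 ≅ Z^3, C_1 ≅ Z^3.

The boundary map ∂_1: C_1 → C_0 sends each edge [p,q] (with p < q) to q − p. For instance
  ∂[0,1] = [1] − [0].
As a 3×3 matrix over Z this has rank 2, with invariant factors (1,1).

Computing H_k = (kernel of ∂_k) / (image of ∂_{k+1}):

  H_0: rank C_0 − rank ∂_1 = 3 − 2 = 1, and the invariant factors of ∂_1 are all 1, so H_0 ≅ Z.
  H_1: rank ker ∂_1 − rank ∂_2 = (3 − 2) − 0 = 1, and there is no ∂_2, so H_1 ≅ Z.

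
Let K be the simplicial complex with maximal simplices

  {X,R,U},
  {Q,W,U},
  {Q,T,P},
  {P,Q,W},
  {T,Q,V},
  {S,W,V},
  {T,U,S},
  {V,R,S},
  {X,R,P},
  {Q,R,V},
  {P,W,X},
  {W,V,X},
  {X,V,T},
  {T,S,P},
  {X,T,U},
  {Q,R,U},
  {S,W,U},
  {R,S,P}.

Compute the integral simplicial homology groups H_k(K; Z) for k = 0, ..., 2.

We work with the vertex ordering P < Q < R < S < T < U < V < W < X. The simplices of K, each written with vertices in increasing order, are:

  0-simplices (9): P, Q, R, S, T, U, V, W, X
  1-simplices (27): PQ, PR, PS, PT, PW, PX, QR, QT, QU, QV, QW, RS, RU, RV, RX, ST, SU, SV, SW, TU, TV, TX, UW, UX, VW, VX, WX
  2-simplices (18): PQT, PQW, PRS, PRX, PST, PWX, QRU, QRV, QTV, QUW, RSV, RUX, STU, SUW, SVW, TUX, TVX, VWX

so the chain groups are C_0 ≅ Z^9, C_1 ≅ Z^27, C_2 ≅ Z^18.

The boundary map ∂_1: C_1 → C_0 is given by ∂[p,q] = [q] − [p].
As a 9×27 matrix over Z this has rank 8, with invariant factors (1,1,1,1,1,1,1,1).

∂_2: C_2 → C_1 acts by ∂[p,q,r] = [q,r] − [p,r] + [p,q]. For instance
  ∂RSV = SV − RV + RS,
  ∂QTV = TV − QV + QT.
This gives a 27×18 integer matrix of rank 17; reducing to Smith normal form yields diagonal entries (1,1,1,1,1,1,1,1,1,1,1,1,1,1,1,1,1).

Now H_k = ker ∂_k / im ∂_{k+1}, so:

  H_0: rank C_0 − rank ∂_1 = 9 − 8 = 1, and the invariant factors of ∂_1 are all 1, so H_0 ≅ Z.
  H_1: rank ker ∂_1 − rank ∂_2 = (27 − 8) − 17 = 2, and the invariant factors of ∂_2 are all 1, so H_1 ≅ Z^2.
  H_2: rank ker ∂_2 − rank ∂_3 = (18 − 17) − 0 = 1, and there is no ∂_3, so H_2 ≅ Z.

As a check, the Euler characteristic is 9 − 27 + 18 = 0, which agrees with 1 − 2 + 1 = 0.

H_0 = Z,  H_1 = Z^2,  H_2 = Z.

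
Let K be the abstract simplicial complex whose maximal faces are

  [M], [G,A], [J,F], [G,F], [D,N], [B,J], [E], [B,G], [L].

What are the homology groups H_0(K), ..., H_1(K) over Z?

H_0 ≅ Z^5,  H_1 ≅ Z.

Fix the vertex order A < B < D < E < F < G < J < L < M < N and write every simplex with vertices in increasing order. Then dim K = 1 and the simplices of K are:

  0-simplices (10): A, B, D, E, F, G, J, L, M, N
  1-simplices (6): AG, BG, BJ, DN, FG, FJ

so the chain groups are C_0 ≅ Z^10, C_1 ≅ Z^6.

The boundary map ∂_1: C_1 → C_0 sends each edge [p,q] (with p < q) to q − p.
This gives a 10×6 integer matrix of rank 5; reducing to Smith normal form yields diagonal entries (1,1,1,1,1).

Now H_k = ker ∂_k / im ∂_{k+1}, so:

  H_0: rank C_0 − rank ∂_1 = 10 − 5 = 5, and the invariant factors of ∂_1 are all 1, so H_0 ≅ Z^5.
  H_1: rank ker ∂_1 − rank ∂_2 = (6 − 5) − 0 = 1, and there is no ∂_2, so H_1 ≅ Z.

As a check, the Euler characteristic is 10 − 6 = 4, which agrees with 5 − 1 = 4.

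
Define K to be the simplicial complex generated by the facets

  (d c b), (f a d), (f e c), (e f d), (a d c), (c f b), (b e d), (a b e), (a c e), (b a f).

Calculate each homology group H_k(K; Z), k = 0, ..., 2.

H_0 = Z,  H_1 = Z/2Z,  H_2 = 0.

Fix the vertex order a < b < c < d < e < f and write every simplex with vertices in increasing order. Then dim K = 2 and the simplices of K are:

  0-simplices (6): a, b, c, d, e, f
  1-simplices (15): ab, ac, ad, ae, af, bc, bd, be, bf, cd, ce, cf, de, df, ef
  2-simplices (10): abe, abf, acd, ace, adf, bcd, bcf, bde, cef, def

so the chain groups are C_0 ≅ Z^6, C_1 ≅ Z^15, C_2 ≅ Z^10.

Boundary ∂_1: C_1 → C_0 sends each edge [p,q] (with p < q) to q − p. For instance
  ∂ce = e − c.
This gives a 6×15 integer matrix of rank 5; reducing to Smith normal form yields diagonal entries (1,1,1,1,1).

The boundary map ∂_2: C_2 → C_1 sends each 2-simplex [p,q,r] to [q,r] − [p,r] + [p,q]. For instance
  ∂abe = be − ae + ab,
  ∂ace = ce − ae + ac.
The resulting 15×10 matrix has rank 10, and its Smith normal form has invariant factors (1,1,1,1,1,1,1,1,1,2).

Now H_k = ker ∂_k / im ∂_{k+1}, so:

  H_0: rank C_0 − rank ∂_1 = 6 − 5 = 1, and the invariant factors of ∂_1 are all 1, so H_0 = Z.
  H_1: rank ker ∂_1 − rank ∂_2 = (15 − 5) − 10 = 0, and ∂_2 has invariant factor 2 > 1, so H_1 = Z/2Z.
  H_2: rank ker ∂_2 − rank ∂_3 = (10 − 10) − 0 = 0, and there is no ∂_3, so H_2 = 0.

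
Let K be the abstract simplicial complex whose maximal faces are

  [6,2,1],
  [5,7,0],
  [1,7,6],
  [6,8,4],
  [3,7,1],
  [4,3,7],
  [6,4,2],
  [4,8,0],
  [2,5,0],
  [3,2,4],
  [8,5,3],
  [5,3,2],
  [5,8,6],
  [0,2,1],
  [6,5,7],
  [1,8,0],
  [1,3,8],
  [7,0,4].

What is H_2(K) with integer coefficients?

H_2 ≅ Z.

We work with the vertex ordering 0 < 1 < 2 < 3 < 4 < 5 < 6 < 7 < 8. The simplices of K, each written with vertices in increasing order, are:

  0-simplices (9): [0], [1], [2], [3], [4], [5], [6], [7], [8]
  1-simplices (27): (27 of them)
  2-simplices (18): [0,1,2], [0,1,8], [0,2,5], [0,4,7], [0,4,8], [0,5,7], [1,2,6], [1,3,7], [1,3,8], [1,6,7], [2,3,4], [2,3,5], [2,4,6], [3,4,7], [3,5,8], [4,6,8], [5,6,7], [5,6,8]

giving chain groups C_0 ≅ Z^9, C_1 ≅ Z^27, C_2 ≅ Z^18.

The boundary map ∂_1: C_1 → C_0 sends each edge [p,q] (with p < q) to q − p. For instance
  ∂[4,7] = [7] − [4].
The resulting 9×27 matrix has rank 8, and its Smith normal form has invariant factors (1,1,1,1,1,1,1,1).

Boundary ∂_2: C_2 → C_1 maps a triangle to the signed sum of its edges. For instance
  ∂[1,3,8] = [3,8] − [1,8] + [1,3],
  ∂[1,6,7] = [6,7] − [1,7] + [1,6].
As a 27×18 matrix over Z this has rank 17, with invariant factors (1,1,1,1,1,1,1,1,1,1,1,1,1,1,1,1,1).

From H_k ≅ ker(∂_k) / im(∂_{k+1}) we obtain:

  H_2: rank ker ∂_2 − rank ∂_3 = (18 − 17) − 0 = 1, and there is no ∂_3, so H_2 ≅ Z.

(K is a triangulation of the torus T^2.)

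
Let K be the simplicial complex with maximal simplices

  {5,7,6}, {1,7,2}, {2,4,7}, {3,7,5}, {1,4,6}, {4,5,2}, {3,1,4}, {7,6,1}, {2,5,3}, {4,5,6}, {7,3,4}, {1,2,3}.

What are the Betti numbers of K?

b_0 = 1, b_1 = 0, b_2 = 0.

Take the total order 1 < 2 < 3 < 4 < 5 < 6 < 7 on the vertex set. Then K (dimension 2) consists of the simplices:

  0-simplices (7): [1], [2], [3], [4], [5], [6], [7]
  1-simplices (18): [1,2], [1,3], [1,4], [1,6], [1,7], [2,3], [2,4], [2,5], [2,7], [3,4], [3,5], [3,7], [4,5], [4,6], [4,7], [5,6], [5,7], [6,7]
  2-simplices (12): [1,2,3], [1,2,7], [1,3,4], [1,4,6], [1,6,7], [2,3,5], [2,4,5], [2,4,7], [3,4,7], [3,5,7], [4,5,6], [5,6,7]

Hence C_0 ≅ Z^7, C_1 ≅ Z^18, C_2 ≅ Z^12.

The boundary map ∂_1: C_1 → C_0 is given by ∂[p,q] = [q] − [p].
The 7×18 boundary matrix has rank 6 and Smith normal form diag(1,1,1,1,1,1).

The boundary map ∂_2: C_2 → C_1 maps a triangle to the signed sum of its edges. For instance
  ∂[5,6,7] = [6,7] − [5,7] + [5,6],
  ∂[4,5,6] = [5,6] − [4,6] + [4,5].
As a 18×12 matrix over Z this has rank 12, with invariant factors (1,1,1,1,1,1,1,1,1,1,1,2).

From H_k ≅ ker(∂_k) / im(∂_{k+1}) we obtain:

  H_0: rank C_0 − rank ∂_1 = 7 − 6 = 1, and the invariant factors of ∂_1 are all 1, so H_0 = Z.
  H_1: rank ker ∂_1 − rank ∂_2 = (18 − 6) − 12 = 0, and ∂_2 has invariant factor 2 > 1, so H_1 = Z/2Z.
  H_2: rank ker ∂_2 − rank ∂_3 = (12 − 12) − 0 = 0, and there is no ∂_3, so H_2 = 0.

Hence the Betti numbers are b_0 = 1, b_1 = 0, b_2 = 0.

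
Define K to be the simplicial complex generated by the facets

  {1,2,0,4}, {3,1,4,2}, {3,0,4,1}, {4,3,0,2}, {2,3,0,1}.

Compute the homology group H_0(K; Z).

H_0 ≅ Z.

K has 5 vertices, 10 edges, 10 triangles, 5 3-simplices.
rank ∂_0 = 0, rank ∂_1 = 4 ⇒ b_0 = 5 − 0 − 4 = 1; all invariant factors of ∂_1 are 1 so no torsion. So H_0 = Z.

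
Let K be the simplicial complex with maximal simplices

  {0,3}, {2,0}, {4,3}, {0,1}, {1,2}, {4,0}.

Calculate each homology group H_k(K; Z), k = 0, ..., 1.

We work with the vertex ordering 0 < 1 < 2 < 3 < 4. The simplices of K, each written with vertices in increasing order, are:

  0-simplices (5): [0], [1], [2], [3], [4]
  1-simplices (6): [0,1], [0,2], [0,3], [0,4], [1,2], [3,4]

so the chain groups are C_0 ≅ Z^5, C_1 ≅ Z^6.

∂_1: C_1 → C_0 maps an edge to its endpoints' difference, ∂[p,q] = q − p.
The 5×6 boundary matrix has rank 4 and Smith normal form diag(1,1,1,1).

From H_k ≅ ker(∂_k) / im(∂_{k+1}) we obtain:

  H_0: rank C_0 − rank ∂_1 = 5 − 4 = 1, and the invariant factors of ∂_1 are all 1, so H_0 ≅ Z.
  H_1: rank ker ∂_1 − rank ∂_2 = (6 − 4) − 0 = 2, and there is no ∂_2, so H_1 ≅ Z^2.

As a check, the Euler characteristic is 5 − 6 = -1, which agrees with 1 − 2 = -1.

H_0 = Z,  H_1 = Z^2.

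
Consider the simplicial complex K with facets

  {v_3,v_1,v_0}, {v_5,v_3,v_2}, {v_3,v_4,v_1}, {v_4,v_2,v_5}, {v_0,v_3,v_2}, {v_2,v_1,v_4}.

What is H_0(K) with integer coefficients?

H_0 ≅ Z.

We work with the vertex ordering v_0 < v_1 < v_2 < v_3 < v_4 < v_5. The simplices of K, each written with vertices in increasing order, are:

  0-simplices (6): [v_0], [v_1], [v_2], [v_3], [v_4], [v_5]
  1-simplices (12): [v_0,v_1], [v_0,v_2], [v_0,v_3], [v_1,v_2], [v_1,v_3], [v_1,v_4], [v_2,v_3], [v_2,v_4], [v_2,v_5], [v_3,v_4], [v_3,v_5], [v_4,v_5]
  2-simplices (6): [v_0,v_1,v_3], [v_0,v_2,v_3], [v_1,v_2,v_4], [v_1,v_3,v_4], [v_2,v_3,v_5], [v_2,v_4,v_5]

Hence C_0 ≅ Z^6, C_1 ≅ Z^12, C_2 ≅ Z^6.

The boundary map ∂_1: C_1 → C_0 sends each edge [p,q] (with p < q) to q − p. For instance
  ∂[v_1,v_4] = [v_4] − [v_1].
The resulting 6×12 matrix has rank 5, and its Smith normal form has invariant factors (1,1,1,1,1).

∂_2: C_2 → C_1 acts by ∂[p,q,r] = [q,r] − [p,r] + [p,q]. For instance
  ∂[v_0,v_1,v_3] = [v_1,v_3] − [v_0,v_3] + [v_0,v_1],
  ∂[v_1,v_3,v_4] = [v_3,v_4] − [v_1,v_4] + [v_1,v_3].
The 12×6 boundary matrix has rank 6 and Smith normal form diag(1,1,1,1,1,1).

Reading off H_k = ker ∂_k / im ∂_{k+1}:

  H_0: rank C_0 − rank ∂_1 = 6 − 5 = 1, and the invariant factors of ∂_1 are all 1, so H_0 ≅ Z.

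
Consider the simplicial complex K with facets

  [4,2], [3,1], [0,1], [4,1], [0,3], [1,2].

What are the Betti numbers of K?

K has 5 vertices, 6 edges.
rank ∂_0 = 0, rank ∂_1 = 4 ⇒ b_0 = 5 − 0 − 4 = 1; all invariant factors of ∂_1 are 1 so no torsion. So H_0 = Z.
rank ∂_1 = 4, rank ∂_2 = 0 ⇒ b_1 = 6 − 4 − 0 = 2. So H_1 = Z^2.

b_0 = 1, b_1 = 2.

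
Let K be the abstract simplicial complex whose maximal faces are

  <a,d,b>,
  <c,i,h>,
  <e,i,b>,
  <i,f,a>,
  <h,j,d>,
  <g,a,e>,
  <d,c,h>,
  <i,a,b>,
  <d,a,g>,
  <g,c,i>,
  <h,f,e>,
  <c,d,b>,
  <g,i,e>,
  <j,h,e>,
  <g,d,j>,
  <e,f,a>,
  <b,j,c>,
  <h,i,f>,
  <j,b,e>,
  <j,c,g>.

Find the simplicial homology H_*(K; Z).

Fix the vertex order a < b < c < d < e < f < g < h < i < j and write every simplex with vertices in increasing order. Then dim K = 2 and the simplices of K are:

  0-simplices (10): a, b, c, d, e, f, g, h, i, j
  1-simplices (30): ab, ad, ae, af, ag, ai, bc, bd, be, bi, bj, cd, cg, ch, ci, cj, dg, dh, dj, ef, eg, eh, ei, ej, fh, fi, gi, gj, hi, hj
  2-simplices (20): abd, abi, adg, aef, aeg, afi, bcd, bcj, bei, bej, cdh, cgi, cgj, chi, dgj, dhj, efh, egi, ehj, fhi

Hence C_0 ≅ Z^10, C_1 ≅ Z^30, C_2 ≅ Z^20.

∂_1: C_1 → C_0 maps an edge to its endpoints' difference, ∂[p,q] = q − p.
The resulting 10×30 matrix has rank 9, and its Smith normal form has invariant factors (1,1,1,1,1,1,1,1,1).

∂_2: C_2 → C_1 sends each 2-simplex [p,q,r] to [q,r] − [p,r] + [p,q]. For instance
  ∂bei = ei − bi + be,
  ∂dhj = hj − dj + dh.
The 30×20 boundary matrix has rank 20 and Smith normal form diag(1,1,1,1,1,1,1,1,1,1,1,1,1,1,1,1,1,1,1,2).

Reading off H_k = ker ∂_k / im ∂_{k+1}:

  H_0: rank C_0 − rank ∂_1 = 10 − 9 = 1, and the invariant factors of ∂_1 are all 1, so H_0 ≅ Z.
  H_1: rank ker ∂_1 − rank ∂_2 = (30 − 9) − 20 = 1, and ∂_2 has invariant factor 2 > 1, so H_1 ≅ Z ⊕ Z/2.
  H_2: rank ker ∂_2 − rank ∂_3 = (20 − 20) − 0 = 0, and there is no ∂_3, so H_2 ≅ 0.

As a check, the Euler characteristic is 10 − 30 + 20 = 0, which agrees with 1 − 1 + 0 = 0.

H_0 ≅ Z,  H_1 ≅ Z ⊕ Z/2,  H_2 = 0.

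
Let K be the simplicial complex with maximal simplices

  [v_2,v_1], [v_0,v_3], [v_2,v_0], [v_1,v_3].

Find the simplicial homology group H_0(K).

H_0 ≅ Z.

K has 4 vertices, 4 edges.
rank ∂_0 = 0, rank ∂_1 = 3 ⇒ b_0 = 4 − 0 − 3 = 1; all invariant factors of ∂_1 are 1 so no torsion. So H_0 = Z.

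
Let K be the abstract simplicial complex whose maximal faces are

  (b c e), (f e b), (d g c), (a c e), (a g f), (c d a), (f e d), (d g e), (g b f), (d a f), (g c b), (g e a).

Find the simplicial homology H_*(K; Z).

H_0 = Z,  H_1 = Z/2,  H_2 = 0.

We work with the vertex ordering a < b < c < d < e < f < g. The simplices of K, each written with vertices in increasing order, are:

  0-simplices (7): a, b, c, d, e, f, g
  1-simplices (18): ac, ad, ae, af, ag, bc, be, bf, bg, cd, ce, cg, de, df, dg, ef, eg, fg
  2-simplices (12): acd, ace, adf, aeg, afg, bce, bcg, bef, bfg, cdg, def, deg

Hence C_0 ≅ Z^7, C_1 ≅ Z^18, C_2 ≅ Z^12.

The boundary map ∂_1: C_1 → C_0 maps an edge to its endpoints' difference, ∂[p,q] = q − p. For instance
  ∂ce = e − c.
This gives a 7×18 integer matrix of rank 6; reducing to Smith normal form yields diagonal entries (1,1,1,1,1,1).

∂_2: C_2 → C_1 maps a triangle to the signed sum of its edges. For instance
  ∂bce = ce − be + bc,
  ∂acd = cd − ad + ac.
The resulting 18×12 matrix has rank 12, and its Smith normal form has invariant factors (1,1,1,1,1,1,1,1,1,1,1,2).

From H_k ≅ ker(∂_k) / im(∂_{k+1}) we obtain:

  H_0: rank C_0 − rank ∂_1 = 7 − 6 = 1, and the invariant factors of ∂_1 are all 1, so H_0 = Z.
  H_1: rank ker ∂_1 − rank ∂_2 = (18 − 6) − 12 = 0, and ∂_2 has invariant factor 2 > 1, so H_1 = Z/2.
  H_2: rank ker ∂_2 − rank ∂_3 = (12 − 12) − 0 = 0, and there is no ∂_3, so H_2 = 0.

As a check, the Euler characteristic is 7 − 18 + 12 = 1, which agrees with 1 − 0 + 0 = 1.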